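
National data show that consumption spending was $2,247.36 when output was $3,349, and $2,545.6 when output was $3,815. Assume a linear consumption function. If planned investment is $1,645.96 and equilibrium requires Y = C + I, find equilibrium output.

MPC = (2545.6 − 2247.36)/(3815 − 3349) = 298.24/466 = 0.64
a = 2247.36 − 0.64(3349) = 104
Equilibrium: Y = 104 + 0.64Y + 1645.96
0.36Y = 1749.96, so Y = 1749.96/0.36 = 4861

Y = 4861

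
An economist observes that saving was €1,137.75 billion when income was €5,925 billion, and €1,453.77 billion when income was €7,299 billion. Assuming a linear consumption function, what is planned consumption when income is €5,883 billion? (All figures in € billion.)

MPS = ΔS/ΔY = (1453.77 − 1137.75)/(7299 − 5925) = 316.02/1374 = 0.23
MPC = 1 − MPS = 0.77
Autonomous saving = 1137.75 − 0.23(5925) = -225, so a = 225
C = 225 + 0.77(5883) = 225 + 4529.91 = 4754.91

C = 4754.91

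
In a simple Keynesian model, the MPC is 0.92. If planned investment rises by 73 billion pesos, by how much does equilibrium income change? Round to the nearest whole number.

ΔY ≈ 913

The multiplier is 1/(1 − MPC) = 1/0.08.
ΔY = 73/0.08 = 912.50 ≈ 913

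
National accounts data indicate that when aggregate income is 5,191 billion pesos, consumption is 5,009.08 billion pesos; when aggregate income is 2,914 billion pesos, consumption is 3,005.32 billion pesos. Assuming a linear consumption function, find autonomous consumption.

a = 441

MPC = ΔC/ΔY = (5009.08 − 3005.32)/(5191 − 2914) = 2003.76/2277 = 0.88
a = C − MPC·Y = 3005.32 − 0.88(2914) = 3005.32 − 2564.32 = 441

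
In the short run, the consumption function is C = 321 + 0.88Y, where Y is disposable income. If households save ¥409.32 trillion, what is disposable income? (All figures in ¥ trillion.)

Y = 6086

S = Y − C = -321 + 0.12Y
-321 + 0.12Y = 409.32, so 0.12Y = 730.32 and Y = 6086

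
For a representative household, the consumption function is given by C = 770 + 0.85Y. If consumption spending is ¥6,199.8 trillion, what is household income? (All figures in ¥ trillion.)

770 + 0.85Y = 6199.8
0.85Y = 5429.8, so Y = 5429.8/0.85 = 6388

Y = 6388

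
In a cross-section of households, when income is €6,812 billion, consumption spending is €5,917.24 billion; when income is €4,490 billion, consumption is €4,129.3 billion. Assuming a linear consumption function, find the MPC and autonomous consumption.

MPC = 0.77; a = 672

MPC = ΔC/ΔY = (5917.24 − 4129.3)/(6812 − 4490) = 1787.94/2322 = 0.77
a = C − MPC·Y = 4129.3 − 0.77(4490) = 4129.3 − 3457.3 = 672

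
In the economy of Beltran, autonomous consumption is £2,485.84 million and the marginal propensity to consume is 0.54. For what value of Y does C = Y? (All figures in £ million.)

At break-even, C = Y: 2485.84 + 0.54Y = Y
0.46Y = 2485.84, so Y = 2485.84/0.46 = 5404

Y = 5404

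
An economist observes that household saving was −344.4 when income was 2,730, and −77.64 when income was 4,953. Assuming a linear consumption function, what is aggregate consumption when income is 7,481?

MPS = ΔS/ΔY = (-77.64 − (-344.4))/(4953 − 2730) = 266.76/2223 = 0.12
MPC = 1 − MPS = 0.88
Autonomous saving = -344.4 − 0.12(2730) = -672, so a = 672
C = 672 + 0.88(7481) = 672 + 6583.28 = 7255.28

C = 7255.28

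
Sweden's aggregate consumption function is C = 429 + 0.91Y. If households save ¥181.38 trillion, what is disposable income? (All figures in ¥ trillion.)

S = Y − C = -429 + 0.09Y
-429 + 0.09Y = 181.38, so 0.09Y = 610.38 and Y = 6782

Y = 6782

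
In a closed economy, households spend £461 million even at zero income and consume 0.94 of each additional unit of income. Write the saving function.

S = Y − C = Y − (461 + 0.94Y) = -461 + (1 − 0.94)Y

S = -461 + 0.06Y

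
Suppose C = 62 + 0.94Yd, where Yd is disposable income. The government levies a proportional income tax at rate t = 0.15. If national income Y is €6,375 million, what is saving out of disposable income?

S = 263.125

Yd = (1 − 0.15)(6375) = 0.85(6375) = 5418.75
C = 62 + 0.94(5418.75) = 62 + 5093.625 = 5155.625
S = Yd − C = 5418.75 − 5155.625 = 263.125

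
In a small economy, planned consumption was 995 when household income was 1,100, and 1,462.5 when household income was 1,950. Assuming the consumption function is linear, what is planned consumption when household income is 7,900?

C = 4735

MPC = (1462.5 − 995)/(1950 − 1100) = 467.5/850 = 0.55
a = 995 − 0.55(1100) = 995 − 605 = 390
C = 390 + 0.55(7900) = 390 + 4345 = 4735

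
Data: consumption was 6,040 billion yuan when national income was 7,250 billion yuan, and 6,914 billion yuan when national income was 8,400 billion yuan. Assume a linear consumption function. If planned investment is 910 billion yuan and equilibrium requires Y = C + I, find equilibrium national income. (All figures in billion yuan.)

Y = 6000

MPC = (6914 − 6040)/(8400 − 7250) = 874/1150 = 0.76
a = 6040 − 0.76(7250) = 530
Equilibrium: Y = 530 + 0.76Y + 910
0.24Y = 1440, so Y = 1440/0.24 = 6000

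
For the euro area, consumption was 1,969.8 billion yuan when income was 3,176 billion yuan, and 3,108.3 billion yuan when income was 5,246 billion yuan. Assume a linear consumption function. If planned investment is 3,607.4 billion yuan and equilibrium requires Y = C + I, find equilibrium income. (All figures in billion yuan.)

MPC = (3108.3 − 1969.8)/(5246 − 3176) = 1138.5/2070 = 0.55
a = 1969.8 − 0.55(3176) = 223
Equilibrium: Y = 223 + 0.55Y + 3607.4
0.45Y = 3830.4, so Y = 3830.4/0.45 = 8512

Y = 8512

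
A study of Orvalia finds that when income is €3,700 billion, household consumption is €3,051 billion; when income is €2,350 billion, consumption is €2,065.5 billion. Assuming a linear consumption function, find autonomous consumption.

MPC = ΔC/ΔY = (3051 − 2065.5)/(3700 − 2350) = 985.5/1350 = 0.73
a = C − MPC·Y = 2065.5 − 0.73(2350) = 2065.5 − 1715.5 = 350

a = 350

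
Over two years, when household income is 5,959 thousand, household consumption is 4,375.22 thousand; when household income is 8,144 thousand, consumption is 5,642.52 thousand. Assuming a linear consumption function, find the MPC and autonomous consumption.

MPC = ΔC/ΔY = (5642.52 − 4375.22)/(8144 − 5959) = 1267.3/2185 = 0.58
a = C − MPC·Y = 4375.22 − 0.58(5959) = 4375.22 − 3456.22 = 919

MPC = 0.58; a = 919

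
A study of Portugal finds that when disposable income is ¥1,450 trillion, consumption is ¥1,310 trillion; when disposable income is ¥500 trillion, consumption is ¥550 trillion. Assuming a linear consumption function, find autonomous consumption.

a = 150

MPC = ΔC/ΔY = (1310 − 550)/(1450 − 500) = 760/950 = 0.8
a = C − MPC·Y = 550 − 0.8(500) = 550 − 400 = 150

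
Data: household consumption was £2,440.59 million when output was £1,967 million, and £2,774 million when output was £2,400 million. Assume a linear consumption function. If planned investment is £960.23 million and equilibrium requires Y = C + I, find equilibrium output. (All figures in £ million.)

MPC = (2774 − 2440.59)/(2400 − 1967) = 333.41/433 = 0.77
a = 2440.59 − 0.77(1967) = 926
Equilibrium: Y = 926 + 0.77Y + 960.23
0.23Y = 1886.23, so Y = 1886.23/0.23 = 8201

Y = 8201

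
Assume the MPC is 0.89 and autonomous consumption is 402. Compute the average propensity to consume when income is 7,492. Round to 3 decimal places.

APC = 0.944

C = 402 + 0.89(7492) = 7069.88
APC = C/Y = 7069.88/7492 = 0.944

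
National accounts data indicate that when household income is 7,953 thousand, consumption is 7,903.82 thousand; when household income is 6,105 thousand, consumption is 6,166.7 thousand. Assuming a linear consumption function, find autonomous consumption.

MPC = ΔC/ΔY = (7903.82 − 6166.7)/(7953 − 6105) = 1737.12/1848 = 0.94
a = C − MPC·Y = 6166.7 − 0.94(6105) = 6166.7 − 5738.7 = 428

a = 428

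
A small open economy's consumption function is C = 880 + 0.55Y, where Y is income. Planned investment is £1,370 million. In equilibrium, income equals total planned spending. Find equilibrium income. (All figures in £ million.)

Y = 5000

Y = C + I = 880 + 0.55Y + 1370
Y − 0.55Y = 2250
0.45Y = 2250, so Y = 2250/0.45 = 5000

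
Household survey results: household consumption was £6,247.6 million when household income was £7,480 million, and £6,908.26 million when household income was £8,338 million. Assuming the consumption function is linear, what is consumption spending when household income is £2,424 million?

C = 2354.48

MPC = (6908.26 − 6247.6)/(8338 − 7480) = 660.66/858 = 0.77
a = 6247.6 − 0.77(7480) = 6247.6 − 5759.6 = 488
C = 488 + 0.77(2424) = 488 + 1866.48 = 2354.48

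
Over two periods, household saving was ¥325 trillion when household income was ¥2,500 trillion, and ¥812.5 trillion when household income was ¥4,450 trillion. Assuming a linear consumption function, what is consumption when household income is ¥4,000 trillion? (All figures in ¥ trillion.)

MPS = ΔS/ΔY = (812.5 − 325)/(4450 − 2500) = 487.5/1950 = 0.25
MPC = 1 − MPS = 0.75
Autonomous saving = 325 − 0.25(2500) = -300, so a = 300
C = 300 + 0.75(4000) = 300 + 3000 = 3300

C = 3300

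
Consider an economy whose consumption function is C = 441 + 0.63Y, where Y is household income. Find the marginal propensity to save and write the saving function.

MPS = 0.37; S = -441 + 0.37Y

MPS = 1 − MPC = 1 − 0.63 = 0.37
S = Y − C = -441 + 0.37Y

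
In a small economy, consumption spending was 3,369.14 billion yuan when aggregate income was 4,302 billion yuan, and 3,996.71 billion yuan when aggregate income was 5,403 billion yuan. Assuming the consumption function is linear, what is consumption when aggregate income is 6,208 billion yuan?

MPC = (3996.71 − 3369.14)/(5403 − 4302) = 627.57/1101 = 0.57
a = 3369.14 − 0.57(4302) = 3369.14 − 2452.14 = 917
C = 917 + 0.57(6208) = 917 + 3538.56 = 4455.56

C = 4455.56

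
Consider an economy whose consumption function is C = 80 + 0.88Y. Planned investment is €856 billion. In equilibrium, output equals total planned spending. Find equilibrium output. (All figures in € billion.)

Y = 7800

Y = C + I = 80 + 0.88Y + 856
Y − 0.88Y = 936
0.12Y = 936, so Y = 936/0.12 = 7800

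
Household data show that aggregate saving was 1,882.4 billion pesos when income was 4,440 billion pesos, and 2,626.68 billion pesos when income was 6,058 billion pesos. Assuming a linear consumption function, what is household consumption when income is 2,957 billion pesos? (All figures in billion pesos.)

C = 1756.78

MPS = ΔS/ΔY = (2626.68 − 1882.4)/(6058 − 4440) = 744.28/1618 = 0.46
MPC = 1 − MPS = 0.54
Autonomous saving = 1882.4 − 0.46(4440) = -160, so a = 160
C = 160 + 0.54(2957) = 160 + 1596.78 = 1756.78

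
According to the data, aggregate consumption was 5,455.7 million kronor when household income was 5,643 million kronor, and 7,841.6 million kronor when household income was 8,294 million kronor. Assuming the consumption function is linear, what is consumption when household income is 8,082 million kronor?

C = 7650.8

MPC = (7841.6 − 5455.7)/(8294 − 5643) = 2385.9/2651 = 0.9
a = 5455.7 − 0.9(5643) = 5455.7 − 5078.7 = 377
C = 377 + 0.9(8082) = 377 + 7273.8 = 7650.8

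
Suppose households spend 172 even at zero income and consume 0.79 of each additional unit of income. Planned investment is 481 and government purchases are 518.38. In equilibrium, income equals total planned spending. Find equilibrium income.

Y = C + I + G = 172 + 0.79Y + 481 + 518.38
Y − 0.79Y = 1171.38
0.21Y = 1171.38, so Y = 1171.38/0.21 = 5578

Y = 5578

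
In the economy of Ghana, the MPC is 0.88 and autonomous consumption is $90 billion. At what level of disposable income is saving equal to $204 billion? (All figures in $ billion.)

S = Y − C = -90 + 0.12Y
-90 + 0.12Y = 204, so 0.12Y = 294 and Y = 2450

Y = 2450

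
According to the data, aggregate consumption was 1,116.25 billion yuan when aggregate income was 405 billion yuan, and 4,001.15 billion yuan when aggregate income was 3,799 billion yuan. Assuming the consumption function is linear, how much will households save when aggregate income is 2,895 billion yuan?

MPC = (4001.15 − 1116.25)/(3799 − 405) = 2884.9/3394 = 0.85
a = 1116.25 − 0.85(405) = 1116.25 − 344.25 = 772
C = 772 + 0.85(2895) = 3232.75
S = 2895 − 3232.75 = -337.75

S = -337.75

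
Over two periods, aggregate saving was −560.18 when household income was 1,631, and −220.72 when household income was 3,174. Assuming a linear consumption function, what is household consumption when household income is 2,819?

C = 3117.82

MPS = ΔS/ΔY = (-220.72 − (-560.18))/(3174 − 1631) = 339.46/1543 = 0.22
MPC = 1 − MPS = 0.78
Autonomous saving = -560.18 − 0.22(1631) = -919, so a = 919
C = 919 + 0.78(2819) = 919 + 2198.82 = 3117.82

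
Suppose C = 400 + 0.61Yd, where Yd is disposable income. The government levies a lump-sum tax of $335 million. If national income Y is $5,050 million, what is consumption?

C = 3276.15

Yd = Y − T = 5050 − 335 = 4715
C = 400 + 0.61(4715) = 400 + 2876.15 = 3276.15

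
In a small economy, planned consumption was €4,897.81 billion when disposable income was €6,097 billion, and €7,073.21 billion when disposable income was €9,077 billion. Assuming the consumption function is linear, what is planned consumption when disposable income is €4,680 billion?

MPC = (7073.21 − 4897.81)/(9077 − 6097) = 2175.4/2980 = 0.73
a = 4897.81 − 0.73(6097) = 4897.81 − 4450.81 = 447
C = 447 + 0.73(4680) = 447 + 3416.4 = 3863.4

C = 3863.4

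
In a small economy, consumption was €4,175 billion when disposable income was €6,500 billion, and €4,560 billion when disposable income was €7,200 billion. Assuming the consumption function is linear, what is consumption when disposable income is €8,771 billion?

MPC = (4560 − 4175)/(7200 − 6500) = 385/700 = 0.55
a = 4175 − 0.55(6500) = 4175 − 3575 = 600
C = 600 + 0.55(8771) = 600 + 4824.05 = 5424.05

C = 5424.05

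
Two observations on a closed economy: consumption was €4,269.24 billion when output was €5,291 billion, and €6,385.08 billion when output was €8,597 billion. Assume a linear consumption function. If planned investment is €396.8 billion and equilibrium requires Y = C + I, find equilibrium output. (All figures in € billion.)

Y = 3555

MPC = (6385.08 − 4269.24)/(8597 − 5291) = 2115.84/3306 = 0.64
a = 4269.24 − 0.64(5291) = 883
Equilibrium: Y = 883 + 0.64Y + 396.8
0.36Y = 1279.8, so Y = 1279.8/0.36 = 3555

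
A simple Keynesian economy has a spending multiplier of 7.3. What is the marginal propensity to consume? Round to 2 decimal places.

k = 1/(1 − MPC), so 1 − MPC = 1/k = 1/7.3 = 0.1370
MPC = 1 − 0.1370 = 0.86

MPC = 0.86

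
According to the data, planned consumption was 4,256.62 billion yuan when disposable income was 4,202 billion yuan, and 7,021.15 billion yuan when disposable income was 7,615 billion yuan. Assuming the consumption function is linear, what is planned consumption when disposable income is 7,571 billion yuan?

MPC = (7021.15 − 4256.62)/(7615 − 4202) = 2764.53/3413 = 0.81
a = 4256.62 − 0.81(4202) = 4256.62 − 3403.62 = 853
C = 853 + 0.81(7571) = 853 + 6132.51 = 6985.51

C = 6985.51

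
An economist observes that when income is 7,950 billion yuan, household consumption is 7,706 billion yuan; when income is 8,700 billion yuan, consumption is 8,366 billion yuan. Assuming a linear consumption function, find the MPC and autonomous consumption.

MPC = ΔC/ΔY = (8366 − 7706)/(8700 − 7950) = 660/750 = 0.88
a = C − MPC·Y = 7706 − 0.88(7950) = 7706 − 6996 = 710

MPC = 0.88; a = 710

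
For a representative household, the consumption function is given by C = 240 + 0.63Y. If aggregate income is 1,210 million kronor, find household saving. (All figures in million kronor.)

S = 207.7

C = 240 + 0.63(1210) = 240 + 762.3 = 1002.3
S = Y − C = 1210 − 1002.3 = 207.7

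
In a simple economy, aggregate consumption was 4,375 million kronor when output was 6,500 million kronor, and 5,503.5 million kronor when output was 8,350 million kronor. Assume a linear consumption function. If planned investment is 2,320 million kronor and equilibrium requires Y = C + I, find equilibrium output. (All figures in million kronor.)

MPC = (5503.5 − 4375)/(8350 − 6500) = 1128.5/1850 = 0.61
a = 4375 − 0.61(6500) = 410
Equilibrium: Y = 410 + 0.61Y + 2320
0.39Y = 2730, so Y = 2730/0.39 = 7000

Y = 7000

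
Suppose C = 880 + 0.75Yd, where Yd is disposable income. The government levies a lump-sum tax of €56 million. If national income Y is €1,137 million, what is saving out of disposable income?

Yd = Y − T = 1137 − 56 = 1081
C = 880 + 0.75(1081) = 880 + 810.75 = 1690.75
S = Yd − C = 1081 − 1690.75 = -609.75

S = -609.75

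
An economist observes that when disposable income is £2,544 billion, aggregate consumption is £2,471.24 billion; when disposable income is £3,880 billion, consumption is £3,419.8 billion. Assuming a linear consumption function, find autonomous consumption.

a = 665

MPC = ΔC/ΔY = (3419.8 − 2471.24)/(3880 − 2544) = 948.56/1336 = 0.71
a = C − MPC·Y = 2471.24 − 0.71(2544) = 2471.24 − 1806.24 = 665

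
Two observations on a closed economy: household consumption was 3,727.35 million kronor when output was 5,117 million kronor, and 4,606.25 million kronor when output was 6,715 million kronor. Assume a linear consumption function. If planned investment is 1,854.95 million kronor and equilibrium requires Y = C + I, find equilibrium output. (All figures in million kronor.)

MPC = (4606.25 − 3727.35)/(6715 − 5117) = 878.9/1598 = 0.55
a = 3727.35 − 0.55(5117) = 913
Equilibrium: Y = 913 + 0.55Y + 1854.95
0.45Y = 2767.95, so Y = 2767.95/0.45 = 6151

Y = 6151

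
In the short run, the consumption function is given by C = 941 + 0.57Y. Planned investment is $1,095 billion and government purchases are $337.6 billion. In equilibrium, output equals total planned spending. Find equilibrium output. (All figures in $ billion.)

Y = 5520

Y = C + I + G = 941 + 0.57Y + 1095 + 337.6
Y − 0.57Y = 2373.6
0.43Y = 2373.6, so Y = 2373.6/0.43 = 5520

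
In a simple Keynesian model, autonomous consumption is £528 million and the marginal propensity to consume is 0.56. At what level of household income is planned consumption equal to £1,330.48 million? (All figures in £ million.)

528 + 0.56Y = 1330.48
0.56Y = 802.48, so Y = 802.48/0.56 = 1433

Y = 1433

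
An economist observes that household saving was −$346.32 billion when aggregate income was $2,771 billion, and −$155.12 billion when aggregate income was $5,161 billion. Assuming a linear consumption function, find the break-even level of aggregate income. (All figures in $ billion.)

MPS = ΔS/ΔY = (-155.12 − (-346.32))/(5161 − 2771) = 191.2/2390 = 0.08
MPC = 1 − MPS = 0.92
From S(2771) = -346.32: −a + 0.08(2771) = -346.32, so a = 221.68 − (-346.32) = 568
Break-even (S = 0): Y = a/MPS = 568/0.08 = 7100

Y = 7100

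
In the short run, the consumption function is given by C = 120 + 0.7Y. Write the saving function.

S = -120 + 0.3Y

S = Y − C = Y − (120 + 0.7Y) = -120 + (1 − 0.7)Y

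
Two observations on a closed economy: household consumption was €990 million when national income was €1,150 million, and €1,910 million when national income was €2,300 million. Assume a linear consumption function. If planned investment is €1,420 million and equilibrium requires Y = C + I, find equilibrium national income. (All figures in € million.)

MPC = (1910 − 990)/(2300 − 1150) = 920/1150 = 0.8
a = 990 − 0.8(1150) = 70
Equilibrium: Y = 70 + 0.8Y + 1420
0.2Y = 1490, so Y = 1490/0.2 = 7450

Y = 7450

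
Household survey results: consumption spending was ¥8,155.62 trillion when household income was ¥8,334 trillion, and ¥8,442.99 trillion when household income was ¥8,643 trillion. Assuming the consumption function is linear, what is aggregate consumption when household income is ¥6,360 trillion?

MPC = (8442.99 − 8155.62)/(8643 − 8334) = 287.37/309 = 0.93
a = 8155.62 − 0.93(8334) = 8155.62 − 7750.62 = 405
C = 405 + 0.93(6360) = 405 + 5914.8 = 6319.8

C = 6319.8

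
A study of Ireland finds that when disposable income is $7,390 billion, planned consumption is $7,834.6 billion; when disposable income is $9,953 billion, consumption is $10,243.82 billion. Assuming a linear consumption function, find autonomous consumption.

MPC = ΔC/ΔY = (10243.82 − 7834.6)/(9953 − 7390) = 2409.22/2563 = 0.94
a = C − MPC·Y = 7834.6 − 0.94(7390) = 7834.6 − 6946.6 = 888

a = 888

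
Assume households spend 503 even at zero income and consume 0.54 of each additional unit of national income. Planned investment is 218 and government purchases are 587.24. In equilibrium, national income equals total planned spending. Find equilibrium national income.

Y = 2844

Y = C + I + G = 503 + 0.54Y + 218 + 587.24
Y − 0.54Y = 1308.24
0.46Y = 1308.24, so Y = 1308.24/0.46 = 2844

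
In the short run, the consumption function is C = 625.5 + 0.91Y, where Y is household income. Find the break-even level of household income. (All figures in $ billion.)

Y = 6950

At break-even, C = Y: 625.5 + 0.91Y = Y
0.09Y = 625.5, so Y = 625.5/0.09 = 6950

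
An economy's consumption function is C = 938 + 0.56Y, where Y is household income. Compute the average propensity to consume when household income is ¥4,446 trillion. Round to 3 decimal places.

APC = 0.771

C = 938 + 0.56(4446) = 3427.76
APC = C/Y = 3427.76/4446 = 0.771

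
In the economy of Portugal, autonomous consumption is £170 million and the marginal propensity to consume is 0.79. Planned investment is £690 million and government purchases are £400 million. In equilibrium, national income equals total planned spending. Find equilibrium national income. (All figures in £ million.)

Y = C + I + G = 170 + 0.79Y + 690 + 400
Y − 0.79Y = 1260
0.21Y = 1260, so Y = 1260/0.21 = 6000

Y = 6000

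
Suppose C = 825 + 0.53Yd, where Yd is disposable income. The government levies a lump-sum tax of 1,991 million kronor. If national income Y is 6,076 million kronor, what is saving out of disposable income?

Yd = Y − T = 6076 − 1991 = 4085
C = 825 + 0.53(4085) = 825 + 2165.05 = 2990.05
S = Yd − C = 4085 − 2990.05 = 1094.95

S = 1094.95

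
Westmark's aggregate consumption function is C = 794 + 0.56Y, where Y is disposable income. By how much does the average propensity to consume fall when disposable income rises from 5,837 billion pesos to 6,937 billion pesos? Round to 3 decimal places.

At Y = 5837: C = 794 + 0.56(5837) = 4062.72, APC = 4062.72/5837 = 0.6960
At Y = 6937: C = 4678.72, APC = 4678.72/6937 = 0.6745
Fall in APC = 0.6960 − 0.6745 = 0.0215 ≈ 0.022

ΔAPC = 0.022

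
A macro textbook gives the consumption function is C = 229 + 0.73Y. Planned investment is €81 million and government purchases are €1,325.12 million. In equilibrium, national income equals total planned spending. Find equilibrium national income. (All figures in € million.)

Y = 6056

Y = C + I + G = 229 + 0.73Y + 81 + 1325.12
Y − 0.73Y = 1635.12
0.27Y = 1635.12, so Y = 1635.12/0.27 = 6056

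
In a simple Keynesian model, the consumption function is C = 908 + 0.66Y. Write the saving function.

S = Y − C = Y − (908 + 0.66Y) = -908 + (1 − 0.66)Y

S = -908 + 0.34Y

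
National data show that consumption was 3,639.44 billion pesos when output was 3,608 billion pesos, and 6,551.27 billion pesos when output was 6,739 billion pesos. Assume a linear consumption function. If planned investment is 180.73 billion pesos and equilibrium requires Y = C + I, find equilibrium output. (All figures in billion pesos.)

MPC = (6551.27 − 3639.44)/(6739 − 3608) = 2911.83/3131 = 0.93
a = 3639.44 − 0.93(3608) = 284
Equilibrium: Y = 284 + 0.93Y + 180.73
0.07Y = 464.73, so Y = 464.73/0.07 = 6639

Y = 6639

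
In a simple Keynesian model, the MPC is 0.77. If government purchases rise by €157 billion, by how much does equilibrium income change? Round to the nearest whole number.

ΔY ≈ 683

The multiplier is 1/(1 − MPC) = 1/0.23.
ΔY = 157/0.23 = 682.61 ≈ 683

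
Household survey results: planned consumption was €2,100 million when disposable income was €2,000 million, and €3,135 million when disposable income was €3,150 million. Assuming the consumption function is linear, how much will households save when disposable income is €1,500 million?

MPC = (3135 − 2100)/(3150 − 2000) = 1035/1150 = 0.9
a = 2100 − 0.9(2000) = 2100 − 1800 = 300
C = 300 + 0.9(1500) = 1650
S = 1500 − 1650 = -150

S = -150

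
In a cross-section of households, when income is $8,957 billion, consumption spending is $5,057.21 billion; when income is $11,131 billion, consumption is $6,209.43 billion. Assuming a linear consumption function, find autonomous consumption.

a = 310

MPC = ΔC/ΔY = (6209.43 − 5057.21)/(11131 − 8957) = 1152.22/2174 = 0.53
a = C − MPC·Y = 5057.21 − 0.53(8957) = 5057.21 − 4747.21 = 310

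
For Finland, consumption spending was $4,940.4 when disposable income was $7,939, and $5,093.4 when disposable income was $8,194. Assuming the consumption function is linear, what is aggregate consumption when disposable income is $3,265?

MPC = (5093.4 − 4940.4)/(8194 − 7939) = 153/255 = 0.6
a = 4940.4 − 0.6(7939) = 4940.4 − 4763.4 = 177
C = 177 + 0.6(3265) = 177 + 1959 = 2136

C = 2136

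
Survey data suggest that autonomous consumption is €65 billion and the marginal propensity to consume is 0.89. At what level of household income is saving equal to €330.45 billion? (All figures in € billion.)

S = Y − C = -65 + 0.11Y
-65 + 0.11Y = 330.45, so 0.11Y = 395.45 and Y = 3595

Y = 3595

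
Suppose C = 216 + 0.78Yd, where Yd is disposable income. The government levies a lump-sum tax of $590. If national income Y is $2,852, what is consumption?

C = 1980.36

Yd = Y − T = 2852 − 590 = 2262
C = 216 + 0.78(2262) = 216 + 1764.36 = 1980.36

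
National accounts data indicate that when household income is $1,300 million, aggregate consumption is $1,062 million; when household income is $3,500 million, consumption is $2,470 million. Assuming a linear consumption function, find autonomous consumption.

MPC = ΔC/ΔY = (2470 − 1062)/(3500 − 1300) = 1408/2200 = 0.64
a = C − MPC·Y = 1062 − 0.64(1300) = 1062 − 832 = 230

a = 230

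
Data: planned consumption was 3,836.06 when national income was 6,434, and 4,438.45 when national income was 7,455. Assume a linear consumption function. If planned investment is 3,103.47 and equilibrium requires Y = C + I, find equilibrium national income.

Y = 7667

MPC = (4438.45 − 3836.06)/(7455 − 6434) = 602.39/1021 = 0.59
a = 3836.06 − 0.59(6434) = 40
Equilibrium: Y = 40 + 0.59Y + 3103.47
0.41Y = 3143.47, so Y = 3143.47/0.41 = 7667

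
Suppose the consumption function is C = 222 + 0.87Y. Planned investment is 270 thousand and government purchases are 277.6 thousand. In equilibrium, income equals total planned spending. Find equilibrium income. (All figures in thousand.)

Y = 5920

Y = C + I + G = 222 + 0.87Y + 270 + 277.6
Y − 0.87Y = 769.6
0.13Y = 769.6, so Y = 769.6/0.13 = 5920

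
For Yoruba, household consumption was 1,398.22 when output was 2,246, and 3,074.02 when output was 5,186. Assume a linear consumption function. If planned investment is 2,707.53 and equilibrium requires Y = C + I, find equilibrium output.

Y = 6571

MPC = (3074.02 − 1398.22)/(5186 − 2246) = 1675.8/2940 = 0.57
a = 1398.22 − 0.57(2246) = 118
Equilibrium: Y = 118 + 0.57Y + 2707.53
0.43Y = 2825.53, so Y = 2825.53/0.43 = 6571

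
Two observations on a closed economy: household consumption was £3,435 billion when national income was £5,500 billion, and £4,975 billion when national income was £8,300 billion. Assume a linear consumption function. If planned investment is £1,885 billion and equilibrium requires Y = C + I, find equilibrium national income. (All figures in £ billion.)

Y = 5100

MPC = (4975 − 3435)/(8300 − 5500) = 1540/2800 = 0.55
a = 3435 − 0.55(5500) = 410
Equilibrium: Y = 410 + 0.55Y + 1885
0.45Y = 2295, so Y = 2295/0.45 = 5100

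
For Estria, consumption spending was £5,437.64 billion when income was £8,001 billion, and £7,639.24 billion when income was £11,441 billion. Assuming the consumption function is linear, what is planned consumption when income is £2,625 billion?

MPC = (7639.24 − 5437.64)/(11441 − 8001) = 2201.6/3440 = 0.64
a = 5437.64 − 0.64(8001) = 5437.64 − 5120.64 = 317
C = 317 + 0.64(2625) = 317 + 1680 = 1997

C = 1997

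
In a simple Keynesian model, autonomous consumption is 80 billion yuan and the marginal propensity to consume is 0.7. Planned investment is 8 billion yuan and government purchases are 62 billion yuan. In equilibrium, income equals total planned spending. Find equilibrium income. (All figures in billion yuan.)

Y = 500

Y = C + I + G = 80 + 0.7Y + 8 + 62
Y − 0.7Y = 150
0.3Y = 150, so Y = 150/0.3 = 500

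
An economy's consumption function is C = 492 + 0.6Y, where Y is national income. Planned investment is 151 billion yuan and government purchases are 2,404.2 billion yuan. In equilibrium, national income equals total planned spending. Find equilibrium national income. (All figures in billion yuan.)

Y = C + I + G = 492 + 0.6Y + 151 + 2404.2
Y − 0.6Y = 3047.2
0.4Y = 3047.2, so Y = 3047.2/0.4 = 7618

Y = 7618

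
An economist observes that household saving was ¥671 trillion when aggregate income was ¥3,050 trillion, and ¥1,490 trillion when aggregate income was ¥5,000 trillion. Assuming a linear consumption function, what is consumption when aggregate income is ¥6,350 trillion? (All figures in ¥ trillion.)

C = 4293

MPS = ΔS/ΔY = (1490 − 671)/(5000 − 3050) = 819/1950 = 0.42
MPC = 1 − MPS = 0.58
Autonomous saving = 671 − 0.42(3050) = -610, so a = 610
C = 610 + 0.58(6350) = 610 + 3683 = 4293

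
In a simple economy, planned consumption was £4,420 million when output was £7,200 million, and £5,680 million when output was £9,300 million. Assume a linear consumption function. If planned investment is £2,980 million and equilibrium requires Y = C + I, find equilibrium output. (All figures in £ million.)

Y = 7700

MPC = (5680 − 4420)/(9300 − 7200) = 1260/2100 = 0.6
a = 4420 − 0.6(7200) = 100
Equilibrium: Y = 100 + 0.6Y + 2980
0.4Y = 3080, so Y = 3080/0.4 = 7700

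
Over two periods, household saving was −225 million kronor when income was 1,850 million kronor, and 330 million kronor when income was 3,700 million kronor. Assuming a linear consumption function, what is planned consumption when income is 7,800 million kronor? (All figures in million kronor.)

MPS = ΔS/ΔY = (330 − (-225))/(3700 − 1850) = 555/1850 = 0.3
MPC = 1 − MPS = 0.7
Autonomous saving = -225 − 0.3(1850) = -780, so a = 780
C = 780 + 0.7(7800) = 780 + 5460 = 6240

C = 6240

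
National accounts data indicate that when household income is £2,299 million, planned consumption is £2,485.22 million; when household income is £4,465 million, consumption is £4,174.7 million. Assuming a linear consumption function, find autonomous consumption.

MPC = ΔC/ΔY = (4174.7 − 2485.22)/(4465 − 2299) = 1689.48/2166 = 0.78
a = C − MPC·Y = 2485.22 − 0.78(2299) = 2485.22 − 1793.22 = 692

a = 692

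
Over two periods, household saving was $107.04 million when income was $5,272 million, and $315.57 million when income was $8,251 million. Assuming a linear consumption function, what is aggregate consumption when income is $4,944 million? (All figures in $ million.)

MPS = ΔS/ΔY = (315.57 − 107.04)/(8251 − 5272) = 208.53/2979 = 0.07
MPC = 1 − MPS = 0.93
Autonomous saving = 107.04 − 0.07(5272) = -262, so a = 262
C = 262 + 0.93(4944) = 262 + 4597.92 = 4859.92

C = 4859.92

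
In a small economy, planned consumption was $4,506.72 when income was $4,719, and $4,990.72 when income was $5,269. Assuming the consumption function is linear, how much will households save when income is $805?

S = -257.4

MPC = (4990.72 − 4506.72)/(5269 − 4719) = 484/550 = 0.88
a = 4506.72 − 0.88(4719) = 4506.72 − 4152.72 = 354
C = 354 + 0.88(805) = 1062.4
S = 805 − 1062.4 = -257.4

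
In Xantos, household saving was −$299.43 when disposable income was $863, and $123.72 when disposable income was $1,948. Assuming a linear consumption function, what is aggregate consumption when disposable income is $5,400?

C = 3930

MPS = ΔS/ΔY = (123.72 − (-299.43))/(1948 − 863) = 423.15/1085 = 0.39
MPC = 1 − MPS = 0.61
Autonomous saving = -299.43 − 0.39(863) = -636, so a = 636
C = 636 + 0.61(5400) = 636 + 3294 = 3930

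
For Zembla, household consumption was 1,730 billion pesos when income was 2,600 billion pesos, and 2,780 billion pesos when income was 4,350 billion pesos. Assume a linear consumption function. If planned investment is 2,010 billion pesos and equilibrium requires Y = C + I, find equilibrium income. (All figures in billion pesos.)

Y = 5450

MPC = (2780 − 1730)/(4350 − 2600) = 1050/1750 = 0.6
a = 1730 − 0.6(2600) = 170
Equilibrium: Y = 170 + 0.6Y + 2010
0.4Y = 2180, so Y = 2180/0.4 = 5450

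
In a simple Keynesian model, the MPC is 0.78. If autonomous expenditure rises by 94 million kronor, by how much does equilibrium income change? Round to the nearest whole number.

The multiplier is 1/(1 − MPC) = 1/0.22.
ΔY = 94/0.22 = 427.27 ≈ 427

ΔY ≈ 427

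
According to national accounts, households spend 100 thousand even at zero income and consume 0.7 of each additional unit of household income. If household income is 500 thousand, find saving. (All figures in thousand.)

S = 50

C = 100 + 0.7(500) = 100 + 350 = 450
S = Y − C = 500 − 450 = 50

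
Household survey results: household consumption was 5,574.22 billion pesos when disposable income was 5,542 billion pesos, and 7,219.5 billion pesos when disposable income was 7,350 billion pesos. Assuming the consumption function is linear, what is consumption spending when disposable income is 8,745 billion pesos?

C = 8488.95

MPC = (7219.5 − 5574.22)/(7350 − 5542) = 1645.28/1808 = 0.91
a = 5574.22 − 0.91(5542) = 5574.22 − 5043.22 = 531
C = 531 + 0.91(8745) = 531 + 7957.95 = 8488.95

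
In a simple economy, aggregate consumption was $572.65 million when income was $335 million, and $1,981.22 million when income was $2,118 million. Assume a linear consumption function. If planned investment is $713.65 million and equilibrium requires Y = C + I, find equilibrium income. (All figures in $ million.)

MPC = (1981.22 − 572.65)/(2118 − 335) = 1408.57/1783 = 0.79
a = 572.65 − 0.79(335) = 308
Equilibrium: Y = 308 + 0.79Y + 713.65
0.21Y = 1021.65, so Y = 1021.65/0.21 = 4865

Y = 4865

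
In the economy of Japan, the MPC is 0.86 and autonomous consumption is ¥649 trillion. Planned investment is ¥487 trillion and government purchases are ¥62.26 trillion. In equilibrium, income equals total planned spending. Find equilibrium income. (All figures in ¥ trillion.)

Y = 8559

Y = C + I + G = 649 + 0.86Y + 487 + 62.26
Y − 0.86Y = 1198.26
0.14Y = 1198.26, so Y = 1198.26/0.14 = 8559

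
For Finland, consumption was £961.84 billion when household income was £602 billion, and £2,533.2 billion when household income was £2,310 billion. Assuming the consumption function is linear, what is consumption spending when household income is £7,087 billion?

C = 6928.04

MPC = (2533.2 − 961.84)/(2310 − 602) = 1571.36/1708 = 0.92
a = 961.84 − 0.92(602) = 961.84 − 553.84 = 408
C = 408 + 0.92(7087) = 408 + 6520.04 = 6928.04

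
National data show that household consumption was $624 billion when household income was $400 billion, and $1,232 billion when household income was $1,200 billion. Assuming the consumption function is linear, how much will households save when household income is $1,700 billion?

S = 88

MPC = (1232 − 624)/(1200 − 400) = 608/800 = 0.76
a = 624 − 0.76(400) = 624 − 304 = 320
C = 320 + 0.76(1700) = 1612
S = 1700 − 1612 = 88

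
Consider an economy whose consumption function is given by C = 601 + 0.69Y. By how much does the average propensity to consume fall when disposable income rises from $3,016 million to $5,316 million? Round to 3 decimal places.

ΔAPC = 0.086

At Y = 3016: C = 601 + 0.69(3016) = 2682.04, APC = 2682.04/3016 = 0.8893
At Y = 5316: C = 4269.04, APC = 4269.04/5316 = 0.8031
Fall in APC = 0.8893 − 0.8031 = 0.0862 ≈ 0.086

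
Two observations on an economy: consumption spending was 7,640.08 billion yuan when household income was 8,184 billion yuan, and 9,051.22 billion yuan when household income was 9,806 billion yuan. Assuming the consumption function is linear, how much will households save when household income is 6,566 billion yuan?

S = 333.58

MPC = (9051.22 − 7640.08)/(9806 − 8184) = 1411.14/1622 = 0.87
a = 7640.08 − 0.87(8184) = 7640.08 − 7120.08 = 520
C = 520 + 0.87(6566) = 6232.42
S = 6566 − 6232.42 = 333.58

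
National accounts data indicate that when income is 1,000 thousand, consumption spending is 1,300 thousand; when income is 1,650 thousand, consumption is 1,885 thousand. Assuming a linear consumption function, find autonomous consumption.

a = 400

MPC = ΔC/ΔY = (1885 − 1300)/(1650 − 1000) = 585/650 = 0.9
a = C − MPC·Y = 1300 − 0.9(1000) = 1300 − 900 = 400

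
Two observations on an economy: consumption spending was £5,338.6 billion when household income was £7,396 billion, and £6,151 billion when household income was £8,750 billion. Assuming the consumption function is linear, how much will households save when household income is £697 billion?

S = -622.2

MPC = (6151 − 5338.6)/(8750 − 7396) = 812.4/1354 = 0.6
a = 5338.6 − 0.6(7396) = 5338.6 − 4437.6 = 901
C = 901 + 0.6(697) = 1319.2
S = 697 − 1319.2 = -622.2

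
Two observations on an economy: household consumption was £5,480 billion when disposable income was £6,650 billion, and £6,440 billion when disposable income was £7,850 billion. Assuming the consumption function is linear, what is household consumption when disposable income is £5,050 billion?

MPC = (6440 − 5480)/(7850 − 6650) = 960/1200 = 0.8
a = 5480 − 0.8(6650) = 5480 − 5320 = 160
C = 160 + 0.8(5050) = 160 + 4040 = 4200

C = 4200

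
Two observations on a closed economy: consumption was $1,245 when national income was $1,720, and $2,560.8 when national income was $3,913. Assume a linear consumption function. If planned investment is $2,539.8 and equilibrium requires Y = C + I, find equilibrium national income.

Y = 6882

MPC = (2560.8 − 1245)/(3913 − 1720) = 1315.8/2193 = 0.6
a = 1245 − 0.6(1720) = 213
Equilibrium: Y = 213 + 0.6Y + 2539.8
0.4Y = 2752.8, so Y = 2752.8/0.4 = 6882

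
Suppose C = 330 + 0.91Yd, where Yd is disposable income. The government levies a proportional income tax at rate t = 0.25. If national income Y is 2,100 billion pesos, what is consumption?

Yd = (1 − 0.25)(2100) = 0.75(2100) = 1575
C = 330 + 0.91(1575) = 330 + 1433.25 = 1763.25

C = 1763.25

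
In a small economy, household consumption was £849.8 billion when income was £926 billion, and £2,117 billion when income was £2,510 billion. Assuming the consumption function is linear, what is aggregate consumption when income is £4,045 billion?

MPC = (2117 − 849.8)/(2510 − 926) = 1267.2/1584 = 0.8
a = 849.8 − 0.8(926) = 849.8 − 740.8 = 109
C = 109 + 0.8(4045) = 109 + 3236 = 3345

C = 3345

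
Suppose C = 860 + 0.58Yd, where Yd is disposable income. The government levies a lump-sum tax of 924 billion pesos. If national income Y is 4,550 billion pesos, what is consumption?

C = 2963.08

Yd = Y − T = 4550 − 924 = 3626
C = 860 + 0.58(3626) = 860 + 2103.08 = 2963.08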